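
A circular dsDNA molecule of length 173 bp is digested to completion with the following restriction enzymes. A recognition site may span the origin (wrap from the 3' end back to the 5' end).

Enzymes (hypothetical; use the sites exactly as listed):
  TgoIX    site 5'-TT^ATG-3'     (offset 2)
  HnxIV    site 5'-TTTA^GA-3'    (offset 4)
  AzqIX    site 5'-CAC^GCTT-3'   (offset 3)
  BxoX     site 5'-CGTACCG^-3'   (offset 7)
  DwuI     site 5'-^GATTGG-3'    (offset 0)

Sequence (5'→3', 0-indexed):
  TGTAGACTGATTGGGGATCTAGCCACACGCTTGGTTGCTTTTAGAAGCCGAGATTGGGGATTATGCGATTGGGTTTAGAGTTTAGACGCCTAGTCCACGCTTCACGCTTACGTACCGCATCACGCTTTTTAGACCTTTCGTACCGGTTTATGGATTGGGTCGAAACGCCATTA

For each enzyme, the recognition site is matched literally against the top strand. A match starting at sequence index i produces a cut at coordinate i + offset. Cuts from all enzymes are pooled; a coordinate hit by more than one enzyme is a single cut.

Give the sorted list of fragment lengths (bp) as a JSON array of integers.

Per-enzyme occurrences:
  TgoIX (TTATG, off=2): starts [60, 147, 170] → cuts [62, 149, 172]
  HnxIV (TTTAGA, off=4): starts [39, 73, 80, 127] → cuts [43, 77, 84, 131]
  AzqIX (CACGCTT, off=3): starts [25, 95, 102, 120] → cuts [28, 98, 105, 123]
  BxoX (CGTACCG, off=7): starts [110, 138] → cuts [117, 145]
  DwuI (GATTGG, off=0): starts [8, 51, 66, 152] → cuts [8, 51, 66, 152]

Pooled cuts: [8, 28, 43, 51, 62, 66, 77, 84, 98, 105, 117, 123, 131, 145, 149, 152, 172]

Fragments:
  8→28: 20 bp
  28→43: 15 bp
  43→51: 8 bp
  51→62: 11 bp
  62→66: 4 bp
  66→77: 11 bp
  77→84: 7 bp
  84→98: 14 bp
  98→105: 7 bp
  105→117: 12 bp
  117→123: 6 bp
  123→131: 8 bp
  131→145: 14 bp
  145→149: 4 bp
  149→152: 3 bp
  152→172: 20 bp
  172→8 (wrap): 173-172+8 = 9 bp

[3,4,4,6,7,7,8,8,9,11,11,12,14,14,15,20,20]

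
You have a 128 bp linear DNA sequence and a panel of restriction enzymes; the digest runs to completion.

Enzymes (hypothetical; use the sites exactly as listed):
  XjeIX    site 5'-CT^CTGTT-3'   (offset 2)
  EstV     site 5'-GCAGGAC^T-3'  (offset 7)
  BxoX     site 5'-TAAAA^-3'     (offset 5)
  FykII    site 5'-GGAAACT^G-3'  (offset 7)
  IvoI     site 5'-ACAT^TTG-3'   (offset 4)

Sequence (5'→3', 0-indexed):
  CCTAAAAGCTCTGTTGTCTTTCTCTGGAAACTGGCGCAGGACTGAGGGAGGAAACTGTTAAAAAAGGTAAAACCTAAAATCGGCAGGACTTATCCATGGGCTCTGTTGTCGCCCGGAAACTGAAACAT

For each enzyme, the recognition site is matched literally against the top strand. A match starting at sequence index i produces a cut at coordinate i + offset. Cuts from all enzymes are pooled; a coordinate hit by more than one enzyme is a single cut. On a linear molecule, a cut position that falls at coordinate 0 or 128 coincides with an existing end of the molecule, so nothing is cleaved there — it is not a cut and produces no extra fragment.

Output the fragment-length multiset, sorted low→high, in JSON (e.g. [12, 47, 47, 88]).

Scan for sites:
  XjeIX CTCTGTT/2: at [8, 100] ⇒ [10, 102]
  EstV GCAGGACT/7: at [35, 82] ⇒ [42, 89]
  BxoX TAAAA/5: at [2, 58, 67, 74] ⇒ [7, 63, 72, 79]
  FykII GGAAACTG/7: at [25, 49, 114] ⇒ [32, 56, 121]
  IvoI (ACATTTG, off=4): no sites

All cut coordinates (distinct, sorted): [7, 10, 32, 42, 56, 63, 72, 79, 89, 102, 121]

Fragment lengths:
  [0,7): 7 bp
  [7,10): 3 bp
  [10,32): 22 bp
  [32,42): 10 bp
  [42,56): 14 bp
  [56,63): 7 bp
  [63,72): 9 bp
  [72,79): 7 bp
  [79,89): 10 bp
  [89,102): 13 bp
  [102,121): 19 bp
  [121,128): 7 bp

[3,7,7,7,7,9,10,10,13,14,19,22]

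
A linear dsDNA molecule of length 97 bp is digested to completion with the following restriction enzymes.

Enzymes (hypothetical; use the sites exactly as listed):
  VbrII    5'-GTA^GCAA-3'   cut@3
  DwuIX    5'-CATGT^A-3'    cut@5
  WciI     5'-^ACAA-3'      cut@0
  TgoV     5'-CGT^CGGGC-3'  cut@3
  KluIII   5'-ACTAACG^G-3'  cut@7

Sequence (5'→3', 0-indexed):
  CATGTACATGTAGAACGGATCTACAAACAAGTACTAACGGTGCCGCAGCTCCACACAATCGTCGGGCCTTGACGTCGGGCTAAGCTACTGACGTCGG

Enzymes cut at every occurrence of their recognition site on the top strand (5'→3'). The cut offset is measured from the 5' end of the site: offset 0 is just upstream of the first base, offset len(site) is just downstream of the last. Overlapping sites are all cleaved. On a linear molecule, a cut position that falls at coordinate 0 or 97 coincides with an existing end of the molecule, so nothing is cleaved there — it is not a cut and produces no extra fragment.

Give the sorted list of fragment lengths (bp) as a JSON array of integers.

Site scan:
  VbrII (GTAGCAA, off=3): no sites
  DwuIX CATGTA/5: at [0, 6] ⇒ [5, 11]
  WciI ACAA/0: at [22, 26, 54] ⇒ [22, 26, 54]
  TgoV CGTCGGGC/3: at [59, 72] ⇒ [62, 75]
  KluIII ACTAACGG/7: at [32] ⇒ [39]

Pooled cuts: [5, 11, 22, 26, 39, 54, 62, 75]

Fragment lengths:
  [0,5): 5 bp
  [5,11): 6 bp
  [11,22): 11 bp
  [22,26): 4 bp
  [26,39): 13 bp
  [39,54): 15 bp
  [54,62): 8 bp
  [62,75): 13 bp
  [75,97): 22 bp

[4,5,6,8,11,13,13,15,22]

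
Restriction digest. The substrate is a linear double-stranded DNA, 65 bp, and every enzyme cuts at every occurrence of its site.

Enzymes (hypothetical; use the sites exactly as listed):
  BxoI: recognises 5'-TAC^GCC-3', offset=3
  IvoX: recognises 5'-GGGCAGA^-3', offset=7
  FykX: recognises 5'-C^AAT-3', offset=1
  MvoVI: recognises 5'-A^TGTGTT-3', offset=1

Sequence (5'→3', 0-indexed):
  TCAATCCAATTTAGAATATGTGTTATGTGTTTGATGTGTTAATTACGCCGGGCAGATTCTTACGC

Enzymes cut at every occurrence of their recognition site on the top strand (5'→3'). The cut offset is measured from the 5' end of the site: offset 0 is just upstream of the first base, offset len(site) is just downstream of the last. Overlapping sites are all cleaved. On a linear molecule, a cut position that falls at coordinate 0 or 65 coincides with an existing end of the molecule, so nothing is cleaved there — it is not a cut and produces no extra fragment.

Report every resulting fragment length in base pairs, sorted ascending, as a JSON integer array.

[2,5,7,9,9,10,11,12]

Scan for sites:
  BxoI (TACGCC, off=3): starts [43] → cuts [46]
  IvoX (GGGCAGA, off=7): starts [49] → cuts [56]
  FykX (CAAT, off=1): starts [1, 6] → cuts [2, 7]
  MvoVI (ATGTGTT, off=1): starts [17, 24, 33] → cuts [18, 25, 34]

Pooled cuts: [2, 7, 18, 25, 34, 46, 56]

Fragment lengths:
  [0,2): 2 bp
  [2,7): 5 bp
  [7,18): 11 bp
  [18,25): 7 bp
  [25,34): 9 bp
  [34,46): 12 bp
  [46,56): 10 bp
  [56,65): 9 bp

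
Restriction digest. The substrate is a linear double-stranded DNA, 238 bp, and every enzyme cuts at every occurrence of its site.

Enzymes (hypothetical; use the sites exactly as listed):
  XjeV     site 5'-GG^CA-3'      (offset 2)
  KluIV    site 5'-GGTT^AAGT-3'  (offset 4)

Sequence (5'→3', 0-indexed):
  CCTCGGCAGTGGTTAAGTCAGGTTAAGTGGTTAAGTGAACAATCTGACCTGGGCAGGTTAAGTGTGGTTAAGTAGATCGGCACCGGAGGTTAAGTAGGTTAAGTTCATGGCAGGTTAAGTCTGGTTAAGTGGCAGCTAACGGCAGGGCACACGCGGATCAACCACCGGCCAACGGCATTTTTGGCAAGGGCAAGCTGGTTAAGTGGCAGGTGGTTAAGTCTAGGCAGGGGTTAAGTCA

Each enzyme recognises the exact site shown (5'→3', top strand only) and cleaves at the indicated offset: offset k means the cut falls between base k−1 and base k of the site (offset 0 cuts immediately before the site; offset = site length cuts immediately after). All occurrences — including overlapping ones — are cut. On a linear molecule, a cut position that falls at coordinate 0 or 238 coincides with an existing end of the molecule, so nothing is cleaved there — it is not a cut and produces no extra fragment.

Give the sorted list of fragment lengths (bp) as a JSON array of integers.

Per-enzyme occurrences:
  XjeV (GGCA, off=2): starts [4, 51, 78, 108, 130, 140, 145, 173, 182, 188, 204, 222] → cuts [6, 53, 80, 110, 132, 142, 147, 175, 184, 190, 206, 224]
  KluIV (GGTTAAGT, off=4): starts [10, 20, 28, 55, 65, 87, 96, 112, 122, 196, 211, 228] → cuts [14, 24, 32, 59, 69, 91, 100, 116, 126, 200, 215, 232]

Pooled cuts: [6, 14, 24, 32, 53, 59, 69, 80, 91, 100, 110, 116, 126, 132, 142, 147, 175, 184, 190, 200, 206, 215, 224, 232]

Fragment lengths:
  [0,6): 6 bp
  [6,14): 8 bp
  [14,24): 10 bp
  [24,32): 8 bp
  [32,53): 21 bp
  [53,59): 6 bp
  [59,69): 10 bp
  [69,80): 11 bp
  [80,91): 11 bp
  [91,100): 9 bp
  [100,110): 10 bp
  [110,116): 6 bp
  [116,126): 10 bp
  [126,132): 6 bp
  [132,142): 10 bp
  [142,147): 5 bp
  [147,175): 28 bp
  [175,184): 9 bp
  [184,190): 6 bp
  [190,200): 10 bp
  [200,206): 6 bp
  [206,215): 9 bp
  [215,224): 9 bp
  [224,232): 8 bp
  [232,238): 6 bp

[5,6,6,6,6,6,6,6,8,8,8,9,9,9,9,10,10,10,10,10,10,11,11,21,28]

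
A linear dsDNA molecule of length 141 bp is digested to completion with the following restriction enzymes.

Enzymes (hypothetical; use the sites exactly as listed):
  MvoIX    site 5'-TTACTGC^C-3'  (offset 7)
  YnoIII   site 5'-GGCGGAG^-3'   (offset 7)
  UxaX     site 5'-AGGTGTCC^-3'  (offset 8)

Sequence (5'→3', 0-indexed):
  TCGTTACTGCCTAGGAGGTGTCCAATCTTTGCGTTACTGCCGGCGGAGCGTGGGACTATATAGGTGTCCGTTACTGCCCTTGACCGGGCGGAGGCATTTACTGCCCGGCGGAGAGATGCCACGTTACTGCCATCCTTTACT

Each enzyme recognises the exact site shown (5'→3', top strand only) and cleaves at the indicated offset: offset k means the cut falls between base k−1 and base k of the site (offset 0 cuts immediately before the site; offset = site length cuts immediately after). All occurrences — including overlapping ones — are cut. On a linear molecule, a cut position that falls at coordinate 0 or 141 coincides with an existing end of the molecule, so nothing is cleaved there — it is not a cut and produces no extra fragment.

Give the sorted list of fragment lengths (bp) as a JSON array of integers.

[8,8,9,10,11,11,13,16,17,17,21]

Per-enzyme occurrences:
  MvoIX TTACTGCC/7: at [3, 33, 70, 97, 123] ⇒ [10, 40, 77, 104, 130]
  YnoIII GGCGGAG/7: at [41, 86, 106] ⇒ [48, 93, 113]
  UxaX AGGTGTCC/8: at [15, 61] ⇒ [23, 69]

All cut coordinates (distinct, sorted): [10, 23, 40, 48, 69, 77, 93, 104, 113, 130]

Fragment lengths:
  [0,10): 10 bp
  [10,23): 13 bp
  [23,40): 17 bp
  [40,48): 8 bp
  [48,69): 21 bp
  [69,77): 8 bp
  [77,93): 16 bp
  [93,104): 11 bp
  [104,113): 9 bp
  [113,130): 17 bp
  [130,141): 11 bp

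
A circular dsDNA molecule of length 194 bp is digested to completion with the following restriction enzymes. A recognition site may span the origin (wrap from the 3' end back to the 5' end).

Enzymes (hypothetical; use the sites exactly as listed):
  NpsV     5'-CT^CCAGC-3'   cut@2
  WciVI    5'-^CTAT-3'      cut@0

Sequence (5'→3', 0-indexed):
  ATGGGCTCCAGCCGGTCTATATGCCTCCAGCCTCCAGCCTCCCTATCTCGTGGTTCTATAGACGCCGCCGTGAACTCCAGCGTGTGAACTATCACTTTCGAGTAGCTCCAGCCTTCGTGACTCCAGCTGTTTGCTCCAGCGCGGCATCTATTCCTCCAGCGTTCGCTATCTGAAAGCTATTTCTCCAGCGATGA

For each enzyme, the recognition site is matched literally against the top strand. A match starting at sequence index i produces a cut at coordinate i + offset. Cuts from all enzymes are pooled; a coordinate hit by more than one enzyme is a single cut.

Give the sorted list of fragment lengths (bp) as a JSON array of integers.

[7,8,8,9,9,10,10,11,12,12,13,13,15,17,19,21]

Site scan:
  NpsV (CTCCAGC, off=2): starts [5, 24, 31, 74, 105, 120, 133, 153, 182] → cuts [7, 26, 33, 76, 107, 122, 135, 155, 184]
  WciVI (CTAT, off=0): starts [16, 42, 55, 88, 147, 165, 176] → cuts [16, 42, 55, 88, 147, 165, 176]

Pooled cuts: [7, 16, 26, 33, 42, 55, 76, 88, 107, 122, 135, 147, 155, 165, 176, 184]

Fragments:
  7→16: 9 bp
  16→26: 10 bp
  26→33: 7 bp
  33→42: 9 bp
  42→55: 13 bp
  55→76: 21 bp
  76→88: 12 bp
  88→107: 19 bp
  107→122: 15 bp
  122→135: 13 bp
  135→147: 12 bp
  147→155: 8 bp
  155→165: 10 bp
  165→176: 11 bp
  176→184: 8 bp
  184→7 (wrap): 194-184+7 = 17 bp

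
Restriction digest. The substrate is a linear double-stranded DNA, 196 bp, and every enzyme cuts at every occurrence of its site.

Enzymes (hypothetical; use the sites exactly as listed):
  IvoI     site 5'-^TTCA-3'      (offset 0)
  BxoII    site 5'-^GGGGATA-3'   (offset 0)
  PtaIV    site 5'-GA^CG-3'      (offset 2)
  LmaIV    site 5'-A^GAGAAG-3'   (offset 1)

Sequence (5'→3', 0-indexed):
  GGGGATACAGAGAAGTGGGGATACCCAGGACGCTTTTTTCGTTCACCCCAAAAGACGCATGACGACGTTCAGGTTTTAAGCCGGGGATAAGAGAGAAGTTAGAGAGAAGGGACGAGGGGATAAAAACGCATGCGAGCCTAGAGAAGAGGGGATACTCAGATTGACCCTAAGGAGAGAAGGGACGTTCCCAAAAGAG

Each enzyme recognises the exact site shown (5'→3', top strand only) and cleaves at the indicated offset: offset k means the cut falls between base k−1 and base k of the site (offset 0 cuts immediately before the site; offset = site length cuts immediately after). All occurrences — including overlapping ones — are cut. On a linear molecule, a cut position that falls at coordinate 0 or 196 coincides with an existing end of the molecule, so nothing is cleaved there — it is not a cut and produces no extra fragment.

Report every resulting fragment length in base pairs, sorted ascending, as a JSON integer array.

[2,3,3,7,7,7,9,9,9,10,11,11,14,14,14,15,25,26]

Site scan:
  IvoI (TTCA, off=0): starts [41, 67] → cuts [41, 67]
  BxoII (GGGGATA, off=0): starts [0, 16, 82, 115, 147] → cuts [16, 82, 115, 147] (position 0 is a terminus of the linear molecule — no cut)
  PtaIV (GACG, off=2): starts [28, 53, 60, 63, 110, 180] → cuts [30, 55, 62, 65, 112, 182]
  LmaIV (AGAGAAG, off=1): starts [8, 91, 102, 139, 172] → cuts [9, 92, 103, 140, 173]

All cut coordinates (distinct, sorted): [9, 16, 30, 41, 55, 62, 65, 67, 82, 92, 103, 112, 115, 140, 147, 173, 182]

Fragments:
  [0,9): 9 bp
  [9,16): 7 bp
  [16,30): 14 bp
  [30,41): 11 bp
  [41,55): 14 bp
  [55,62): 7 bp
  [62,65): 3 bp
  [65,67): 2 bp
  [67,82): 15 bp
  [82,92): 10 bp
  [92,103): 11 bp
  [103,112): 9 bp
  [112,115): 3 bp
  [115,140): 25 bp
  [140,147): 7 bp
  [147,173): 26 bp
  [173,182): 9 bp
  [182,196): 14 bp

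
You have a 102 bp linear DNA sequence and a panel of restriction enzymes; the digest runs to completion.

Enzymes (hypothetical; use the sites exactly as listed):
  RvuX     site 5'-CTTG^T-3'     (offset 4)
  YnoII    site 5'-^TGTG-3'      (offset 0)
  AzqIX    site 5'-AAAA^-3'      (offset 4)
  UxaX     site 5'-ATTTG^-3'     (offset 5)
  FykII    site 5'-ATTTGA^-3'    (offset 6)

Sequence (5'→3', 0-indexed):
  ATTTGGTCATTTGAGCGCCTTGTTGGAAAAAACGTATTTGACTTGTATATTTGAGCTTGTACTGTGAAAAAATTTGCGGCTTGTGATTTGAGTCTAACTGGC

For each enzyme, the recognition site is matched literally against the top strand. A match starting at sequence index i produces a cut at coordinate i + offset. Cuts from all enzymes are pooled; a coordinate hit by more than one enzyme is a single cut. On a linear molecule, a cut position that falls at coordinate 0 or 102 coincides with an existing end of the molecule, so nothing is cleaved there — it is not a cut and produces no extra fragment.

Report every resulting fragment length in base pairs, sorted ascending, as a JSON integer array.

Site scan:
  RvuX (CTTGT, off=4): starts [18, 41, 55, 79] → cuts [22, 45, 59, 83]
  YnoII (TGTG, off=0): starts [62, 81] → cuts [62, 81]
  AzqIX (AAAA, off=4): starts [26, 27, 28, 66, 67, 68] → cuts [30, 31, 32, 70, 71, 72]
  UxaX (ATTTG, off=5): starts [0, 8, 35, 48, 71, 85] → cuts [5, 13, 40, 53, 76, 90]
  FykII (ATTTGA, off=6): starts [8, 35, 48, 85] → cuts [14, 41, 54, 91]

All cut coordinates (distinct, sorted): [5, 13, 14, 22, 30, 31, 32, 40, 41, 45, 53, 54, 59, 62, 70, 71, 72, 76, 81, 83, 90, 91]

Fragments:
  [0,5): 5 bp
  [5,13): 8 bp
  [13,14): 1 bp
  [14,22): 8 bp
  [22,30): 8 bp
  [30,31): 1 bp
  [31,32): 1 bp
  [32,40): 8 bp
  [40,41): 1 bp
  [41,45): 4 bp
  [45,53): 8 bp
  [53,54): 1 bp
  [54,59): 5 bp
  [59,62): 3 bp
  [62,70): 8 bp
  [70,71): 1 bp
  [71,72): 1 bp
  [72,76): 4 bp
  [76,81): 5 bp
  [81,83): 2 bp
  [83,90): 7 bp
  [90,91): 1 bp
  [91,102): 11 bp

[1,1,1,1,1,1,1,1,2,3,4,4,5,5,5,7,8,8,8,8,8,8,11]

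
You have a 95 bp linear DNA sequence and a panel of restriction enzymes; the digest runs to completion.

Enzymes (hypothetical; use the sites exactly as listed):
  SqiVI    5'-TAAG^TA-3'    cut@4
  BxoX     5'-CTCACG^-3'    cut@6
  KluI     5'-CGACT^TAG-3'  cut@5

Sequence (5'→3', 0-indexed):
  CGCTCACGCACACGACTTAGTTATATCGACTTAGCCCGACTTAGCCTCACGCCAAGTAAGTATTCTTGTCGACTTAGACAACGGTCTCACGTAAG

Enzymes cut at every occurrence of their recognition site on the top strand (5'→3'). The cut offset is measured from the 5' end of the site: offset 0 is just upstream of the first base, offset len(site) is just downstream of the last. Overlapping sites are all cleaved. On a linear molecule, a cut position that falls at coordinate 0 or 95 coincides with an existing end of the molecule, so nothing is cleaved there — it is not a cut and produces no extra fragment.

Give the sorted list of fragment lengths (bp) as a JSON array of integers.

Scan for sites:
  SqiVI (TAAGTA, off=4): starts [56] → cuts [60]
  BxoX (CTCACG, off=6): starts [2, 45, 85] → cuts [8, 51, 91]
  KluI (CGACTTAG, off=5): starts [12, 26, 36, 69] → cuts [17, 31, 41, 74]

Pooled cuts: [8, 17, 31, 41, 51, 60, 74, 91]

Fragments:
  [0,8): 8 bp
  [8,17): 9 bp
  [17,31): 14 bp
  [31,41): 10 bp
  [41,51): 10 bp
  [51,60): 9 bp
  [60,74): 14 bp
  [74,91): 17 bp
  [91,95): 4 bp

[4,8,9,9,10,10,14,14,17]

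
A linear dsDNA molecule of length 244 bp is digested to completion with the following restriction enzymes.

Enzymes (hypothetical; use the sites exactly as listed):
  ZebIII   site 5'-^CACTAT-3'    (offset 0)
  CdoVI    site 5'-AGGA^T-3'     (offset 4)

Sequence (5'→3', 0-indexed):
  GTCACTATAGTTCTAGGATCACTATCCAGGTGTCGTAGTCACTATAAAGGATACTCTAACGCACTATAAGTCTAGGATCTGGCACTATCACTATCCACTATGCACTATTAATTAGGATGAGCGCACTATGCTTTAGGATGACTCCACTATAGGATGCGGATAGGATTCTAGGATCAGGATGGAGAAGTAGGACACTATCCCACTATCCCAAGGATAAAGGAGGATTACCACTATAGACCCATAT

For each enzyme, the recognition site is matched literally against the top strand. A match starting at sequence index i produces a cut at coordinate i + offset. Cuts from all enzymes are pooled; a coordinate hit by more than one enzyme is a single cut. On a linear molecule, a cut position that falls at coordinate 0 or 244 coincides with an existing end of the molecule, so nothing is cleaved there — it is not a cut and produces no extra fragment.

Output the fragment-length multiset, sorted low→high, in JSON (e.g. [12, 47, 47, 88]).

[1,2,4,5,6,6,6,6,7,7,8,8,10,10,10,11,12,13,14,15,15,16,16,16,20]

Scan for sites:
  ZebIII CACTAT/0: at [2, 19, 39, 61, 82, 88, 95, 102, 123, 144, 192, 200, 228] ⇒ [2, 19, 39, 61, 82, 88, 95, 102, 123, 144, 192, 200, 228]
  CdoVI AGGAT/4: at [14, 47, 73, 113, 134, 150, 161, 169, 175, 210, 220] ⇒ [18, 51, 77, 117, 138, 154, 165, 173, 179, 214, 224]

All cut coordinates (distinct, sorted): [2, 18, 19, 39, 51, 61, 77, 82, 88, 95, 102, 117, 123, 138, 144, 154, 165, 173, 179, 192, 200, 214, 224, 228]

Fragment lengths:
  [0,2): 2 bp
  [2,18): 16 bp
  [18,19): 1 bp
  [19,39): 20 bp
  [39,51): 12 bp
  [51,61): 10 bp
  [61,77): 16 bp
  [77,82): 5 bp
  [82,88): 6 bp
  [88,95): 7 bp
  [95,102): 7 bp
  [102,117): 15 bp
  [117,123): 6 bp
  [123,138): 15 bp
  [138,144): 6 bp
  [144,154): 10 bp
  [154,165): 11 bp
  [165,173): 8 bp
  [173,179): 6 bp
  [179,192): 13 bp
  [192,200): 8 bp
  [200,214): 14 bp
  [214,224): 10 bp
  [224,228): 4 bp
  [228,244): 16 bp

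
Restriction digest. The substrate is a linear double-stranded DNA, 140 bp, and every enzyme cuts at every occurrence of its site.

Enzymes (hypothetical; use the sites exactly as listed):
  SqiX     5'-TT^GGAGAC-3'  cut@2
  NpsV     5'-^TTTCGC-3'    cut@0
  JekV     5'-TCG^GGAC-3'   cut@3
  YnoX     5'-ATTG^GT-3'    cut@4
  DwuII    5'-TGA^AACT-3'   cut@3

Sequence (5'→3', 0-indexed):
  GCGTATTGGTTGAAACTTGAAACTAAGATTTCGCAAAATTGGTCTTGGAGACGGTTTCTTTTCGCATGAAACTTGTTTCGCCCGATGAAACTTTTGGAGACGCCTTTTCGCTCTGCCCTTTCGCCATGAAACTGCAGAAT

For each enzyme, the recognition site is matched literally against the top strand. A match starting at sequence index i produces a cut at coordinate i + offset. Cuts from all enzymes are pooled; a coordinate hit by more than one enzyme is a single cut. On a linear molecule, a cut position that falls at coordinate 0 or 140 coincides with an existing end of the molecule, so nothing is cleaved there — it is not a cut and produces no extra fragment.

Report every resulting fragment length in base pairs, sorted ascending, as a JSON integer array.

Per-enzyme occurrences:
  SqiX (TTGGAGAC, off=2): starts [44, 93] → cuts [46, 95]
  NpsV (TTTCGC, off=0): starts [28, 59, 75, 105, 118] → cuts [28, 59, 75, 105, 118]
  JekV (TCGGGAC, off=3): no sites
  YnoX (ATTGGT, off=4): starts [4, 37] → cuts [8, 41]
  DwuII (TGAAACT, off=3): starts [10, 17, 66, 85, 126] → cuts [13, 20, 69, 88, 129]

All cut coordinates (distinct, sorted): [8, 13, 20, 28, 41, 46, 59, 69, 75, 88, 95, 105, 118, 129]

Fragments:
  [0,8): 8 bp
  [8,13): 5 bp
  [13,20): 7 bp
  [20,28): 8 bp
  [28,41): 13 bp
  [41,46): 5 bp
  [46,59): 13 bp
  [59,69): 10 bp
  [69,75): 6 bp
  [75,88): 13 bp
  [88,95): 7 bp
  [95,105): 10 bp
  [105,118): 13 bp
  [118,129): 11 bp
  [129,140): 11 bp

[5,5,6,7,7,8,8,10,10,11,11,13,13,13,13]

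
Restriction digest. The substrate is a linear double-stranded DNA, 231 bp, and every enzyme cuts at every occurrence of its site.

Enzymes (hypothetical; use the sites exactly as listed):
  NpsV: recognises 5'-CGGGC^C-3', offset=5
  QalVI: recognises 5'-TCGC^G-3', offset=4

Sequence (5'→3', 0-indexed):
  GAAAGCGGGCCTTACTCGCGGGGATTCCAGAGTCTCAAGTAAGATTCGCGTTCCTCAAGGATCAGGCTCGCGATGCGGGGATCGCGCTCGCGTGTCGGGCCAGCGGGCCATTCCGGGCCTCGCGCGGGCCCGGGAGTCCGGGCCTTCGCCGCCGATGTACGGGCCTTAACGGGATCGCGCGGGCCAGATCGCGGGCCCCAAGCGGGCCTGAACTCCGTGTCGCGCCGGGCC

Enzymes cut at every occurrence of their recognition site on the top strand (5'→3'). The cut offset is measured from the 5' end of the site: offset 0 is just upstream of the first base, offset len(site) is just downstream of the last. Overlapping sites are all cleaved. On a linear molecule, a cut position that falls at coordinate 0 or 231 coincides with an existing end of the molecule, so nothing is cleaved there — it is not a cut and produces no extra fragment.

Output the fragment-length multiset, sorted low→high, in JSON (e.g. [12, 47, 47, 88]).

[1,4,5,6,6,6,7,8,8,9,9,10,10,11,14,14,14,16,21,22,30]

Per-enzyme occurrences:
  NpsV (CGGGCC, off=5): starts [5, 95, 103, 113, 124, 138, 159, 179, 191, 202, 225] → cuts [10, 100, 108, 118, 129, 143, 164, 184, 196, 207, 230]
  QalVI (TCGCG, off=4): starts [15, 45, 67, 81, 87, 119, 174, 188, 219] → cuts [19, 49, 71, 85, 91, 123, 178, 192, 223]

Pooled cuts: [10, 19, 49, 71, 85, 91, 100, 108, 118, 123, 129, 143, 164, 178, 184, 192, 196, 207, 223, 230]

Fragments:
  [0,10): 10 bp
  [10,19): 9 bp
  [19,49): 30 bp
  [49,71): 22 bp
  [71,85): 14 bp
  [85,91): 6 bp
  [91,100): 9 bp
  [100,108): 8 bp
  [108,118): 10 bp
  [118,123): 5 bp
  [123,129): 6 bp
  [129,143): 14 bp
  [143,164): 21 bp
  [164,178): 14 bp
  [178,184): 6 bp
  [184,192): 8 bp
  [192,196): 4 bp
  [196,207): 11 bp
  [207,223): 16 bp
  [223,230): 7 bp
  [230,231): 1 bp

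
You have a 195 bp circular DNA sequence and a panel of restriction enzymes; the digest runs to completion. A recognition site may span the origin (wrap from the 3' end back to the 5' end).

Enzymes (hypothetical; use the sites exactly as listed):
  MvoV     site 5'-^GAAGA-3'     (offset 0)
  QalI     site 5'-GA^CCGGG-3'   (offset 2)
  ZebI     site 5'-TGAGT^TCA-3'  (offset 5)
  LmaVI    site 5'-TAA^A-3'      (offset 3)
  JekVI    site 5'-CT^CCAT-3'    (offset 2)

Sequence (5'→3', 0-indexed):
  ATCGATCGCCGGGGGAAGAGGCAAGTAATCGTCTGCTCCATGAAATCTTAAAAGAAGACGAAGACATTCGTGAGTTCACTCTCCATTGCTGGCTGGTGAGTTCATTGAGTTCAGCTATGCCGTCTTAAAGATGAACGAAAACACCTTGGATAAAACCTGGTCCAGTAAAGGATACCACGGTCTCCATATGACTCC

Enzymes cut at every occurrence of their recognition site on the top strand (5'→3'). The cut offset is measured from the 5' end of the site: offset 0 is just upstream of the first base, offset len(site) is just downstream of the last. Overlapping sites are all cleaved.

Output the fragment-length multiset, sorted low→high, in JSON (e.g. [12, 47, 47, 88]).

[2,6,7,9,10,14,15,15,16,16,18,19,23,25]

Scan for sites:
  MvoV (GAAGA, off=0): starts [14, 53, 59] → cuts [14, 53, 59]
  QalI (GACCGGG, off=2): no sites
  ZebI (TGAGTTCA, off=5): starts [70, 96, 105] → cuts [75, 101, 110]
  LmaVI (TAAA, off=3): starts [48, 125, 150, 165] → cuts [51, 128, 153, 168]
  JekVI (CTCCAT, off=2): starts [35, 80, 181, 191] → cuts [37, 82, 183, 193]

All cut coordinates (distinct, sorted): [14, 37, 51, 53, 59, 75, 82, 101, 110, 128, 153, 168, 183, 193]

Fragments:
  14→37: 23 bp
  37→51: 14 bp
  51→53: 2 bp
  53→59: 6 bp
  59→75: 16 bp
  75→82: 7 bp
  82→101: 19 bp
  101→110: 9 bp
  110→128: 18 bp
  128→153: 25 bp
  153→168: 15 bp
  168→183: 15 bp
  183→193: 10 bp
  193→14 (wrap): 195-193+14 = 16 bp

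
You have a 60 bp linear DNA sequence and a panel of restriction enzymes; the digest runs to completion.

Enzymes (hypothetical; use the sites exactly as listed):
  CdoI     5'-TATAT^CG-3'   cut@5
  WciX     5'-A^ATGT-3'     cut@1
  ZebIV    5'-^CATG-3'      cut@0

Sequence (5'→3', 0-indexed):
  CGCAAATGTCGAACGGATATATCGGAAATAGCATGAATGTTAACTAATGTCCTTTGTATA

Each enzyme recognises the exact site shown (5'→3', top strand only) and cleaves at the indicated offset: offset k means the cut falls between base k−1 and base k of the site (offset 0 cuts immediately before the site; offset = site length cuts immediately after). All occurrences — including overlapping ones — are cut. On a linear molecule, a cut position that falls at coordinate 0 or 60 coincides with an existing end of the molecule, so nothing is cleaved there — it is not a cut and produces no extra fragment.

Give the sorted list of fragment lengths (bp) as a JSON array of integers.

[5,5,9,10,14,17]

Site scan:
  CdoI TATATCG/5: at [17] ⇒ [22]
  WciX AATGT/1: at [4, 35, 45] ⇒ [5, 36, 46]
  ZebIV CATG/0: at [31] ⇒ [31]

Pooled cuts: [5, 22, 31, 36, 46]

Fragments:
  [0,5): 5 bp
  [5,22): 17 bp
  [22,31): 9 bp
  [31,36): 5 bp
  [36,46): 10 bp
  [46,60): 14 bp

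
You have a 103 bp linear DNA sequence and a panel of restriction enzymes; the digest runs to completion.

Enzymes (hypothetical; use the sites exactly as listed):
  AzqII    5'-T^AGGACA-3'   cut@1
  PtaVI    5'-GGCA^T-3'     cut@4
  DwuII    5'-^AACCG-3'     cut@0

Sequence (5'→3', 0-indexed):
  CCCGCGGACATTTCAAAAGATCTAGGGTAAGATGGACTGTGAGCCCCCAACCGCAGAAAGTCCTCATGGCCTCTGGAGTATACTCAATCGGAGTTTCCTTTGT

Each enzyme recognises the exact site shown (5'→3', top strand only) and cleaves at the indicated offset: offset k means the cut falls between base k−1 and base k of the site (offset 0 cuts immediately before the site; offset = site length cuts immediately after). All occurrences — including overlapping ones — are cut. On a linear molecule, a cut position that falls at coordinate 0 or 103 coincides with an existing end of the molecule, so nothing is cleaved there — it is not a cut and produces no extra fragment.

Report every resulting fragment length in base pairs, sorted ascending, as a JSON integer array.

[48,55]

Per-enzyme occurrences:
  AzqII (TAGGACA, off=1): no sites
  PtaVI (GGCAT, off=4): no sites
  DwuII (AACCG, off=0): starts [48] → cuts [48]

All cut coordinates (distinct, sorted): [48]

Fragments:
  [0,48): 48 bp
  [48,103): 55 bp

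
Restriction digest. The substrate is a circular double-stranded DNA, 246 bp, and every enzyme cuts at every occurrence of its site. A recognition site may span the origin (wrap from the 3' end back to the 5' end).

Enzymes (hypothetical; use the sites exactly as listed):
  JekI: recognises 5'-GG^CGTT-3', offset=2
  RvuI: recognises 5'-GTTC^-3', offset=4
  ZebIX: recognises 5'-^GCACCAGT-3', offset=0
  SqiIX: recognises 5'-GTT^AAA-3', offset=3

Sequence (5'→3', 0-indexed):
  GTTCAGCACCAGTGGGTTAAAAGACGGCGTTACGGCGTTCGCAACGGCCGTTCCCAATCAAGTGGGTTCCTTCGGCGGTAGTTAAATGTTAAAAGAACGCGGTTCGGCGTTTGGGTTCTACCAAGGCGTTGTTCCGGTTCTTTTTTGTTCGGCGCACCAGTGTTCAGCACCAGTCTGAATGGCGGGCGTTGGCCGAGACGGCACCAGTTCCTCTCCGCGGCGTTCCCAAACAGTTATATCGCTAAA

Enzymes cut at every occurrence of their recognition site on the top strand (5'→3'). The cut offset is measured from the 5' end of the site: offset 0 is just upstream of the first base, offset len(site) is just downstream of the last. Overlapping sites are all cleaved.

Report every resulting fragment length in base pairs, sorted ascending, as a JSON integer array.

Scan for sites:
  JekI (GGCGTT, off=2): starts [25, 33, 105, 124, 184, 218] → cuts [27, 35, 107, 126, 186, 220]
  RvuI (GTTC, off=4): starts [0, 36, 49, 65, 101, 114, 130, 136, 146, 161, 206, 221] → cuts [4, 40, 53, 69, 105, 118, 134, 140, 150, 165, 210, 225]
  ZebIX (GCACCAGT, off=0): starts [5, 153, 166, 200] → cuts [5, 153, 166, 200]
  SqiIX (GTTAAA, off=3): starts [15, 80, 87] → cuts [18, 83, 90]

Pooled cuts: [4, 5, 18, 27, 35, 40, 53, 69, 83, 90, 105, 107, 118, 126, 134, 140, 150, 153, 165, 166, 186, 200, 210, 220, 225]

Fragment lengths:
  4→5: 1 bp
  5→18: 13 bp
  18→27: 9 bp
  27→35: 8 bp
  35→40: 5 bp
  40→53: 13 bp
  53→69: 16 bp
  69→83: 14 bp
  83→90: 7 bp
  90→105: 15 bp
  105→107: 2 bp
  107→118: 11 bp
  118→126: 8 bp
  126→134: 8 bp
  134→140: 6 bp
  140→150: 10 bp
  150→153: 3 bp
  153→165: 12 bp
  165→166: 1 bp
  166→186: 20 bp
  186→200: 14 bp
  200→210: 10 bp
  210→220: 10 bp
  220→225: 5 bp
  225→4 (wrap): 246-225+4 = 25 bp

[1,1,2,3,5,5,6,7,8,8,8,9,10,10,10,11,12,13,13,14,14,15,16,20,25]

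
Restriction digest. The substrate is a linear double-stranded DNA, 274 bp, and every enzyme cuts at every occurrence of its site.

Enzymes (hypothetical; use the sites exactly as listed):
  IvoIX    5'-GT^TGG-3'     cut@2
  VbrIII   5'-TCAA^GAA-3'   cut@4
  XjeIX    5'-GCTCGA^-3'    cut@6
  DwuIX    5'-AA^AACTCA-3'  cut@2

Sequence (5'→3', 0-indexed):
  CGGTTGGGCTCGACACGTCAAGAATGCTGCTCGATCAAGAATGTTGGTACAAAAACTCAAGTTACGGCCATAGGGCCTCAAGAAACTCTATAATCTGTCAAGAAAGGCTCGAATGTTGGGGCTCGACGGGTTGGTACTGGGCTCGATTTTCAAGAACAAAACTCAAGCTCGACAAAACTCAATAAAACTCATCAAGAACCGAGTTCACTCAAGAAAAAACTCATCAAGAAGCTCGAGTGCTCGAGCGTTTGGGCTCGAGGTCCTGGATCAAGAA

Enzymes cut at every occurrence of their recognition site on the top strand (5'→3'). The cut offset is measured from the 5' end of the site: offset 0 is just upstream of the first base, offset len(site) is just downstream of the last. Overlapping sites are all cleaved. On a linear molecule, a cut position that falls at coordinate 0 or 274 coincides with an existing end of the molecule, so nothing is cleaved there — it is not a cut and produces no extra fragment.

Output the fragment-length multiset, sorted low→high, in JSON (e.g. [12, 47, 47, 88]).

Scan for sites:
  IvoIX (GTTGG, off=2): starts [2, 42, 114, 129] → cuts [4, 44, 116, 131]
  VbrIII (TCAAGAA, off=4): starts [17, 34, 77, 97, 149, 191, 208, 223, 267] → cuts [21, 38, 81, 101, 153, 195, 212, 227, 271]
  XjeIX (GCTCGA, off=6): starts [7, 28, 106, 120, 140, 166, 230, 238, 252] → cuts [13, 34, 112, 126, 146, 172, 236, 244, 258]
  DwuIX (AAAACTCA, off=2): starts [51, 157, 173, 183, 215] → cuts [53, 159, 175, 185, 217]

All cut coordinates (distinct, sorted): [4, 13, 21, 34, 38, 44, 53, 81, 101, 112, 116, 126, 131, 146, 153, 159, 172, 175, 185, 195, 212, 217, 227, 236, 244, 258, 271]

Fragment lengths:
  [0,4): 4 bp
  [4,13): 9 bp
  [13,21): 8 bp
  [21,34): 13 bp
  [34,38): 4 bp
  [38,44): 6 bp
  [44,53): 9 bp
  [53,81): 28 bp
  [81,101): 20 bp
  [101,112): 11 bp
  [112,116): 4 bp
  [116,126): 10 bp
  [126,131): 5 bp
  [131,146): 15 bp
  [146,153): 7 bp
  [153,159): 6 bp
  [159,172): 13 bp
  [172,175): 3 bp
  [175,185): 10 bp
  [185,195): 10 bp
  [195,212): 17 bp
  [212,217): 5 bp
  [217,227): 10 bp
  [227,236): 9 bp
  [236,244): 8 bp
  [244,258): 14 bp
  [258,271): 13 bp
  [271,274): 3 bp

[3,3,4,4,4,5,5,6,6,7,8,8,9,9,9,10,10,10,10,11,13,13,13,14,15,17,20,28]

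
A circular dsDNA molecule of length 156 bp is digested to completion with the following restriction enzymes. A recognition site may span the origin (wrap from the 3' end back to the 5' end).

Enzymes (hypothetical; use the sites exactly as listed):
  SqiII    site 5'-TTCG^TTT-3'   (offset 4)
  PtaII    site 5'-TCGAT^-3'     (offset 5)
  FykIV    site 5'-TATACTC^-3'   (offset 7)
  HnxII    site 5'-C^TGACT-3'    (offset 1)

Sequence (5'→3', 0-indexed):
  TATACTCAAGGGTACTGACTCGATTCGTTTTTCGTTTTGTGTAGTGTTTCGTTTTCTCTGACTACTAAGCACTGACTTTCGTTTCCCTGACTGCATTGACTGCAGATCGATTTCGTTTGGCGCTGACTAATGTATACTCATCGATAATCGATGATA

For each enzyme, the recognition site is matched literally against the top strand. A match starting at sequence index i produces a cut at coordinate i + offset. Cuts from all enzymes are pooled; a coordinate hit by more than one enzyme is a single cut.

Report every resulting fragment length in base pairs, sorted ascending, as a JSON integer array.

Scan for sites:
  SqiII (TTCGTTT, off=4): starts [23, 30, 47, 77, 111] → cuts [27, 34, 51, 81, 115]
  PtaII (TCGAT, off=5): starts [19, 106, 140, 147] → cuts [24, 111, 145, 152]
  FykIV (TATACTC, off=7): starts [0, 132] → cuts [7, 139]
  HnxII (CTGACT, off=1): starts [14, 57, 71, 86, 122] → cuts [15, 58, 72, 87, 123]

All cut coordinates (distinct, sorted): [7, 15, 24, 27, 34, 51, 58, 72, 81, 87, 111, 115, 123, 139, 145, 152]

Fragment lengths:
  7→15: 8 bp
  15→24: 9 bp
  24→27: 3 bp
  27→34: 7 bp
  34→51: 17 bp
  51→58: 7 bp
  58→72: 14 bp
  72→81: 9 bp
  81→87: 6 bp
  87→111: 24 bp
  111→115: 4 bp
  115→123: 8 bp
  123→139: 16 bp
  139→145: 6 bp
  145→152: 7 bp
  152→7 (wrap): 156-152+7 = 11 bp

[3,4,6,6,7,7,7,8,8,9,9,11,14,16,17,24]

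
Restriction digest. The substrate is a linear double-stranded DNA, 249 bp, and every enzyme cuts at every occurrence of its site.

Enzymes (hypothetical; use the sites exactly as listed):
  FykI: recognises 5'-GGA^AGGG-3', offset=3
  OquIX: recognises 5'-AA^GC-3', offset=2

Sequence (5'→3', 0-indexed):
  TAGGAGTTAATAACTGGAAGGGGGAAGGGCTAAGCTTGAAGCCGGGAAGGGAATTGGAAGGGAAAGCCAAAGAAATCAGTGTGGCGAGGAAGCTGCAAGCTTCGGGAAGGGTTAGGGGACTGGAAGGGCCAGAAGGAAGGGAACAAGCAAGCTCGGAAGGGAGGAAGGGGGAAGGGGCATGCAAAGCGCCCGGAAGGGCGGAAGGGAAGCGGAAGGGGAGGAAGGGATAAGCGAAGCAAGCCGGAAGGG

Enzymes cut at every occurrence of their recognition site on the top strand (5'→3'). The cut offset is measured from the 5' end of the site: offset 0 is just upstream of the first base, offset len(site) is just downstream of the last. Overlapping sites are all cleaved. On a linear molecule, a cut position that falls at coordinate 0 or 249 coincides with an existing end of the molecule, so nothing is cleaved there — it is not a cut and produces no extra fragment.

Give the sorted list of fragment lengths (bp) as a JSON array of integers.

[4,4,4,5,5,6,6,7,7,7,7,7,7,7,8,8,8,8,9,9,9,9,11,13,13,17,18,26]

Scan for sites:
  FykI GGAAGGG/3: at [15, 22, 44, 55, 104, 121, 134, 154, 162, 169, 191, 199, 210, 219, 242] ⇒ [18, 25, 47, 58, 107, 124, 137, 157, 165, 172, 194, 202, 213, 222, 245]
  OquIX AAGC/2: at [31, 38, 63, 89, 96, 144, 148, 183, 206, 228, 233, 237] ⇒ [33, 40, 65, 91, 98, 146, 150, 185, 208, 230, 235, 239]

Pooled cuts: [18, 25, 33, 40, 47, 58, 65, 91, 98, 107, 124, 137, 146, 150, 157, 165, 172, 185, 194, 202, 208, 213, 222, 230, 235, 239, 245]

Fragments:
  [0,18): 18 bp
  [18,25): 7 bp
  [25,33): 8 bp
  [33,40): 7 bp
  [40,47): 7 bp
  [47,58): 11 bp
  [58,65): 7 bp
  [65,91): 26 bp
  [91,98): 7 bp
  [98,107): 9 bp
  [107,124): 17 bp
  [124,137): 13 bp
  [137,146): 9 bp
  [146,150): 4 bp
  [150,157): 7 bp
  [157,165): 8 bp
  [165,172): 7 bp
  [172,185): 13 bp
  [185,194): 9 bp
  [194,202): 8 bp
  [202,208): 6 bp
  [208,213): 5 bp
  [213,222): 9 bp
  [222,230): 8 bp
  [230,235): 5 bp
  [235,239): 4 bp
  [239,245): 6 bp
  [245,249): 4 bp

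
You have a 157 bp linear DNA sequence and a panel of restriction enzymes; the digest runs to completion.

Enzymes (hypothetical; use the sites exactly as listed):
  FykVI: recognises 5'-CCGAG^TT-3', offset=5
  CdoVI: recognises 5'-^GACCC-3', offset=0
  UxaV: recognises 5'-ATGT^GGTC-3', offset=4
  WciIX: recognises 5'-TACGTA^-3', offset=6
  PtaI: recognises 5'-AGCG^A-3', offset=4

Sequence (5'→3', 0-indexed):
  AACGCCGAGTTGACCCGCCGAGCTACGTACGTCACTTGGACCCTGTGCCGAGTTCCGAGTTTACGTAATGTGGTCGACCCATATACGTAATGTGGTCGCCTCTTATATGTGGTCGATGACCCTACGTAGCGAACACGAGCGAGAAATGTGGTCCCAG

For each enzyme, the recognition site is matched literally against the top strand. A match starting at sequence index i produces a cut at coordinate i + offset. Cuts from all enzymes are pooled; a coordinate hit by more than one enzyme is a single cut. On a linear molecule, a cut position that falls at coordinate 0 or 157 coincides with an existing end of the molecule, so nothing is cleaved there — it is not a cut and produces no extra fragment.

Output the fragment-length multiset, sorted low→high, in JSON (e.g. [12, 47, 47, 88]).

Per-enzyme occurrences:
  FykVI (CCGAGTT, off=5): starts [4, 47, 54] → cuts [9, 52, 59]
  CdoVI (GACCC, off=0): starts [11, 38, 75, 117] → cuts [11, 38, 75, 117]
  UxaV (ATGTGGTC, off=4): starts [67, 89, 106, 145] → cuts [71, 93, 110, 149]
  WciIX (TACGTA, off=6): starts [23, 61, 83, 122] → cuts [29, 67, 89, 128]
  PtaI (AGCGA, off=4): starts [127, 137] → cuts [131, 141]

All cut coordinates (distinct, sorted): [9, 11, 29, 38, 52, 59, 67, 71, 75, 89, 93, 110, 117, 128, 131, 141, 149]

Fragment lengths:
  [0,9): 9 bp
  [9,11): 2 bp
  [11,29): 18 bp
  [29,38): 9 bp
  [38,52): 14 bp
  [52,59): 7 bp
  [59,67): 8 bp
  [67,71): 4 bp
  [71,75): 4 bp
  [75,89): 14 bp
  [89,93): 4 bp
  [93,110): 17 bp
  [110,117): 7 bp
  [117,128): 11 bp
  [128,131): 3 bp
  [131,141): 10 bp
  [141,149): 8 bp
  [149,157): 8 bp

[2,3,4,4,4,7,7,8,8,8,9,9,10,11,14,14,17,18]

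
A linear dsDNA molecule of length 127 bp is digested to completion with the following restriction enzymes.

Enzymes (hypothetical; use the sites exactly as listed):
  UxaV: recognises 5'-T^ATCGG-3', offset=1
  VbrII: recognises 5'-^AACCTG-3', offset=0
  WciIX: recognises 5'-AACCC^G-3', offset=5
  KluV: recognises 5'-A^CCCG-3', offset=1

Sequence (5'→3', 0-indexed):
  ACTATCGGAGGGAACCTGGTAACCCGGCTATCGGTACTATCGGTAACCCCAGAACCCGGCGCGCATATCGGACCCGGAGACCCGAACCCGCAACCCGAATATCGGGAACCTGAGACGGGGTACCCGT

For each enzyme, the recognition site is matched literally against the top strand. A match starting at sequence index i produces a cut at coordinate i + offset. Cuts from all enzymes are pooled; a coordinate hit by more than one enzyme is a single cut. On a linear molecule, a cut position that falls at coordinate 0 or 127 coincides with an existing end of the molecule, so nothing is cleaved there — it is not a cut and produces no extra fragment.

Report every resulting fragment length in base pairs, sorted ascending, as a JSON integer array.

[3,3,3,3,3,4,4,4,5,6,6,6,8,9,9,9,10,16,16]

Scan for sites:
  UxaV (TATCGG, off=1): starts [2, 28, 37, 65, 99] → cuts [3, 29, 38, 66, 100]
  VbrII (AACCTG, off=0): starts [12, 106] → cuts [12, 106]
  WciIX (AACCCG, off=5): starts [20, 52, 84, 91] → cuts [25, 57, 89, 96]
  KluV (ACCCG, off=1): starts [21, 53, 71, 79, 85, 92, 121] → cuts [22, 54, 72, 80, 86, 93, 122]

Pooled cuts: [3, 12, 22, 25, 29, 38, 54, 57, 66, 72, 80, 86, 89, 93, 96, 100, 106, 122]

Fragments:
  [0,3): 3 bp
  [3,12): 9 bp
  [12,22): 10 bp
  [22,25): 3 bp
  [25,29): 4 bp
  [29,38): 9 bp
  [38,54): 16 bp
  [54,57): 3 bp
  [57,66): 9 bp
  [66,72): 6 bp
  [72,80): 8 bp
  [80,86): 6 bp
  [86,89): 3 bp
  [89,93): 4 bp
  [93,96): 3 bp
  [96,100): 4 bp
  [100,106): 6 bp
  [106,122): 16 bp
  [122,127): 5 bp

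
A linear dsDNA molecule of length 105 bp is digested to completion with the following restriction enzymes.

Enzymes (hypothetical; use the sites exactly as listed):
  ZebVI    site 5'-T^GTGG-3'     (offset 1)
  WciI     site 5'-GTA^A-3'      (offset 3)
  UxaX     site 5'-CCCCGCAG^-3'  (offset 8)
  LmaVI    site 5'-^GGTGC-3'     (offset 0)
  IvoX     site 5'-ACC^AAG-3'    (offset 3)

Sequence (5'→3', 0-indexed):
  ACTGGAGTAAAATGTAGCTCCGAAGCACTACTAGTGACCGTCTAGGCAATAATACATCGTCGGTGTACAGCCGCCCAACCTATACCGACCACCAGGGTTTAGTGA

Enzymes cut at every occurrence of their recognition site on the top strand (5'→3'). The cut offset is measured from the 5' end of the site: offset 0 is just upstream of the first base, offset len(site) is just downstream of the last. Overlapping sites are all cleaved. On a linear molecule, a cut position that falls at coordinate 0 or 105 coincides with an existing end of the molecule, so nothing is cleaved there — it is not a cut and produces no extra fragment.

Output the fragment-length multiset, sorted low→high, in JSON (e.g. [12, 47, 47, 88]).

[9,96]

Site scan:
  ZebVI (TGTGG, off=1): no sites
  WciI GTAA/3: at [6] ⇒ [9]
  UxaX (CCCCGCAG, off=8): no sites
  LmaVI (GGTGC, off=0): no sites
  IvoX (ACCAAG, off=3): no sites

Pooled cuts: [9]

Fragments:
  [0,9): 9 bp
  [9,105): 96 bp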